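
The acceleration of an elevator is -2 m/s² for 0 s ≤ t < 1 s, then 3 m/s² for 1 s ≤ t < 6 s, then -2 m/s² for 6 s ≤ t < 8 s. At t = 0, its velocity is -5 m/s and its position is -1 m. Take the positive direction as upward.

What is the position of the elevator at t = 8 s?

On each constant-a segment, Δv = aΔt and Δx = v₀Δt + ½aΔt²; chain segment to segment.
0–1 s: v starts -5 m/s; Δx = -5·1 + ½·-2·1² = -6 m; v ends -7 m/s.
1–6 s: v starts -7 m/s; Δx = -7·5 + ½·3·5² = 2.5 m; v ends 8 m/s.
6–8 s: v starts 8 m/s; Δx = 8·2 + ½·-2·2² = 12 m; v ends 4 m/s.
x(8) = -1 + Σ Δx = 7.5 m.

7.5 m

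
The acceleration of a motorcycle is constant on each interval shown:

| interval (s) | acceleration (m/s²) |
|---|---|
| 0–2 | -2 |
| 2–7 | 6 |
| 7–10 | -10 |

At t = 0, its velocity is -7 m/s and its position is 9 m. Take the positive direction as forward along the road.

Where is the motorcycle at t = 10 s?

On each constant-a segment, Δv = aΔt and Δx = v₀Δt + ½aΔt²; chain segment to segment.
0–2 s: v starts -7 m/s; Δx = -7·2 + ½·-2·2² = -18 m; v ends -11 m/s.
2–7 s: v starts -11 m/s; Δx = -11·5 + ½·6·5² = 20 m; v ends 19 m/s.
7–10 s: v starts 19 m/s; Δx = 19·3 + ½·-10·3² = 12 m; v ends -11 m/s.
x(10) = 9 + Σ Δx = 23 m.

23 m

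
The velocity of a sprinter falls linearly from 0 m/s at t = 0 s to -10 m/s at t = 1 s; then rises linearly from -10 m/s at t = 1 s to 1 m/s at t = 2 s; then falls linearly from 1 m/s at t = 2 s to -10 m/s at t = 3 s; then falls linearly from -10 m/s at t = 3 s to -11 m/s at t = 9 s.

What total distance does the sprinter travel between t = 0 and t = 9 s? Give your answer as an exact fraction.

849/11 m

Total distance travelled is ∫|v| dt — sum the magnitudes of each area piece.
0–1 s: |½(0 + -10)(1)| = 5 m
1–2 s: v = 0 at t = 21/11 s; triangle areas 50/11 + 1/22 = 101/22 m
2–3 s: v = 0 at t = 23/11 s; triangle areas 1/22 + 50/11 = 101/22 m
3–9 s: |½(-10 + -11)(6)| = 63 m
Total distance = 849/11 m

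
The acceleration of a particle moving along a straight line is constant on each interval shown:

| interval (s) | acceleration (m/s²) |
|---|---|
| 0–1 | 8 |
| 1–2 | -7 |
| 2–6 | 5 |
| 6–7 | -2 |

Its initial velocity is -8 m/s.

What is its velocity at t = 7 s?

11 m/s

Δv equals the area under the a-t graph; then v = v₀ + Δv.
0–1 s: 8 × 1 = 8 m/s
1–2 s: -7 × 1 = -7 m/s
2–6 s: 5 × 4 = 20 m/s
6–7 s: -2 × 1 = -2 m/s
Δv = 19 m/s, so v(7) = -8 + (19) = 11 m/s.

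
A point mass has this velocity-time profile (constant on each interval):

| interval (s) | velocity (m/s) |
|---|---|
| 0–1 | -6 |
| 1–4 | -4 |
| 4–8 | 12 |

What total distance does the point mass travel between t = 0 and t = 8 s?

Total distance travelled is ∫|v| dt — sum the magnitudes of each area piece.
0–1 s: |-6| × 1 = 6 m
1–4 s: |-4| × 3 = 12 m
4–8 s: |12| × 4 = 48 m
Total distance = 66 m

66 m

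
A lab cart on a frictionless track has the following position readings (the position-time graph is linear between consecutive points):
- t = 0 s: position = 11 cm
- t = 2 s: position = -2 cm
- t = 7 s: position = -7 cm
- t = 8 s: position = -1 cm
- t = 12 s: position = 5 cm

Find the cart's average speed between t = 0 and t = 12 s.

2.5 cm/s

Average speed = (total path length)/(elapsed time); on a piecewise-linear x-t graph the path length is Σ|Δx|.
0–2 s: |Δx| = |-2 − 11| = 13 cm
2–7 s: |Δx| = |-7 − -2| = 5 cm
7–8 s: |Δx| = |-1 − -7| = 6 cm
8–12 s: |Δx| = |5 − -1| = 6 cm
Total path = 30 cm; average speed = 30/12 = 2.5 cm/s.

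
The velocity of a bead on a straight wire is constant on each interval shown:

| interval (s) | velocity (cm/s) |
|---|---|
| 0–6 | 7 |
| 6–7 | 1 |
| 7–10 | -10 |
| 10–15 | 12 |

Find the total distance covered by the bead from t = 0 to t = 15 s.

133 cm

Distance (not displacement) is the total path length: add the absolute areas under v-t.
0–6 s: |7| × 6 = 42 cm
6–7 s: |1| × 1 = 1 cm
7–10 s: |-10| × 3 = 30 cm
10–15 s: |12| × 5 = 60 cm
Total distance = 133 cm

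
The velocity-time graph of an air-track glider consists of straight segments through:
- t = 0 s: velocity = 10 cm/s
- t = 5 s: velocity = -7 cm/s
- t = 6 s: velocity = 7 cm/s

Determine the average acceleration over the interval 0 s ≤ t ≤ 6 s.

Average acceleration = Δv/Δt = (7 − 10)/(6 − 0) = -0.5 cm/s².

-0.5 cm/s²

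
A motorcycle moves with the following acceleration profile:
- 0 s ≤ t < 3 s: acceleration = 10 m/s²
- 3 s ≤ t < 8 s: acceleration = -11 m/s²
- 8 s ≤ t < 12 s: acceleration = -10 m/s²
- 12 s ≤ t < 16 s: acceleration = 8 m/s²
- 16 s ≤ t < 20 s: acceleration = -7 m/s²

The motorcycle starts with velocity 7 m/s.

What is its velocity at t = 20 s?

-54 m/s

Δv equals the area under the a-t graph; then v = v₀ + Δv.
0–3 s: 10 × 3 = 30 m/s
3–8 s: -11 × 5 = -55 m/s
8–12 s: -10 × 4 = -40 m/s
12–16 s: 8 × 4 = 32 m/s
16–20 s: -7 × 4 = -28 m/s
Δv = -61 m/s, so v(20) = 7 + (-61) = -54 m/s.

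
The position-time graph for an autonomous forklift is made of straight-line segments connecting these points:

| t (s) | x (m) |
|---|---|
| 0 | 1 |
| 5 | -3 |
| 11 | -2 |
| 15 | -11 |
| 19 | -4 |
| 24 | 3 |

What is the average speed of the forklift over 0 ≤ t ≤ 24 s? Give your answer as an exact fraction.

Average speed = (total path length)/(elapsed time); on a piecewise-linear x-t graph the path length is Σ|Δx|.
0–5 s: |Δx| = |-3 − 1| = 4 m
5–11 s: |Δx| = |-2 − -3| = 1 m
11–15 s: |Δx| = |-11 − -2| = 9 m
15–19 s: |Δx| = |-4 − -11| = 7 m
19–24 s: |Δx| = |3 − -4| = 7 m
Total path = 28 m; average speed = 28/24 = 7/6 m/s.

7/6 m/s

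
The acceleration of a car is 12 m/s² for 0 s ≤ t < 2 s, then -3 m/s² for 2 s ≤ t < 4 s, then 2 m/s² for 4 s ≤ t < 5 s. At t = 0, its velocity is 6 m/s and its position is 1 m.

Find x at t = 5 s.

116 m

On each constant-a segment, Δv = aΔt and Δx = v₀Δt + ½aΔt²; chain segment to segment.
0–2 s: v starts 6 m/s; Δx = 6·2 + ½·12·2² = 36 m; v ends 30 m/s.
2–4 s: v starts 30 m/s; Δx = 30·2 + ½·-3·2² = 54 m; v ends 24 m/s.
4–5 s: v starts 24 m/s; Δx = 24·1 + ½·2·1² = 25 m; v ends 26 m/s.
x(5) = 1 + Σ Δx = 116 m.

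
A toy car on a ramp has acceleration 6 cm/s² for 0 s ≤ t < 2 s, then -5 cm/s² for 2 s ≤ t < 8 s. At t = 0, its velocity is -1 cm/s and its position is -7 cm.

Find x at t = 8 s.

On each constant-a segment, Δv = aΔt and Δx = v₀Δt + ½aΔt²; chain segment to segment.
0–2 s: v starts -1 cm/s; Δx = -1·2 + ½·6·2² = 10 cm; v ends 11 cm/s.
2–8 s: v starts 11 cm/s; Δx = 11·6 + ½·-5·6² = -24 cm; v ends -19 cm/s.
x(8) = -7 + Σ Δx = -21 cm.

-21 cm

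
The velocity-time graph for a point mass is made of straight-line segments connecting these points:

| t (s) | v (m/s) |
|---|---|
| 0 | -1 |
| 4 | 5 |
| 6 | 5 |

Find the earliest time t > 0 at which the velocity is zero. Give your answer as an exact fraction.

v changes sign on 0–4 s (from -1 to 5); the graph is linear there, so v = 0 at t = 0 + (1)·(4 − 0)/(5 − -1) = 2/3 s.

t = 2/3 s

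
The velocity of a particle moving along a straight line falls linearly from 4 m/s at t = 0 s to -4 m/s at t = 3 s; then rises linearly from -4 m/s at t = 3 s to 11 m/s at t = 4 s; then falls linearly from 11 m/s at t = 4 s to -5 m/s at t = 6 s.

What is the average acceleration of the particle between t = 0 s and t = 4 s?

1.75 m/s²

Average acceleration = Δv/Δt = (11 − 4)/(4 − 0) = 1.75 m/s².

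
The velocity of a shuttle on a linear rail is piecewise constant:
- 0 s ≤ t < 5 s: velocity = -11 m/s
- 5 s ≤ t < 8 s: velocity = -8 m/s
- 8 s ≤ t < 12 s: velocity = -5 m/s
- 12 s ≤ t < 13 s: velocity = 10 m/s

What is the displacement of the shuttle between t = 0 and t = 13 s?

Displacement is the signed area under the v-t curve.
0–5 s: -11 × 5 = -55 m
5–8 s: -8 × 3 = -24 m
8–12 s: -5 × 4 = -20 m
12–13 s: 10 × 1 = 10 m
Net displacement = -89 m

-89 m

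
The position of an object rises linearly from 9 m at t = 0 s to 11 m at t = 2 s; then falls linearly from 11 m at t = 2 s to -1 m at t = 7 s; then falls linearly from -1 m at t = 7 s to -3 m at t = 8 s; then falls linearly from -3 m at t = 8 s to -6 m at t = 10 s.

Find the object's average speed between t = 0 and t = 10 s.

Average speed = (total path length)/(elapsed time); on a piecewise-linear x-t graph the path length is Σ|Δx|.
0–2 s: |Δx| = |11 − 9| = 2 m
2–7 s: |Δx| = |-1 − 11| = 12 m
7–8 s: |Δx| = |-3 − -1| = 2 m
8–10 s: |Δx| = |-6 − -3| = 3 m
Total path = 19 m; average speed = 19/10 = 1.9 m/s.

1.9 m/s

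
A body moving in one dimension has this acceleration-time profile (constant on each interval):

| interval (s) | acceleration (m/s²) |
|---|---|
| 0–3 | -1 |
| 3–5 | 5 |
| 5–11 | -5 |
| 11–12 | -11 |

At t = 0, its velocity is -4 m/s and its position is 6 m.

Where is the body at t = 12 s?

On each constant-a segment, Δv = aΔt and Δx = v₀Δt + ½aΔt²; chain segment to segment.
0–3 s: v starts -4 m/s; Δx = -4·3 + ½·-1·3² = -16.5 m; v ends -7 m/s.
3–5 s: v starts -7 m/s; Δx = -7·2 + ½·5·2² = -4 m; v ends 3 m/s.
5–11 s: v starts 3 m/s; Δx = 3·6 + ½·-5·6² = -72 m; v ends -27 m/s.
11–12 s: v starts -27 m/s; Δx = -27·1 + ½·-11·1² = -32.5 m; v ends -38 m/s.
x(12) = 6 + Σ Δx = -119 m.

-119 m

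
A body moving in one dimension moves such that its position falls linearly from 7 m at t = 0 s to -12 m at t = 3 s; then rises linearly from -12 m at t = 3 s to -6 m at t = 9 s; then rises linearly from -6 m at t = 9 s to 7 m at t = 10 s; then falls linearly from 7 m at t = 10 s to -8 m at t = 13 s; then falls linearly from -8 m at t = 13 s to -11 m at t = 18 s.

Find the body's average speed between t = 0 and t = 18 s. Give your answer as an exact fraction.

Average speed = (total path length)/(elapsed time); on a piecewise-linear x-t graph the path length is Σ|Δx|.
0–3 s: |Δx| = |-12 − 7| = 19 m
3–9 s: |Δx| = |-6 − -12| = 6 m
9–10 s: |Δx| = |7 − -6| = 13 m
10–13 s: |Δx| = |-8 − 7| = 15 m
13–18 s: |Δx| = |-11 − -8| = 3 m
Total path = 56 m; average speed = 56/18 = 28/9 m/s.

28/9 m/s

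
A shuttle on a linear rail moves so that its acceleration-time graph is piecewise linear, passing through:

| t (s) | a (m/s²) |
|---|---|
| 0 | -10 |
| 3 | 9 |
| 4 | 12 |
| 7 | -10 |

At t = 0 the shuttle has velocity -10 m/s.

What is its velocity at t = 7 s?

2 m/s

Δv equals the area under the a-t graph; then v = v₀ + Δv.
0–3 s: ½(-10 + 9)(3) = -1.5 m/s
3–4 s: ½(9 + 12)(1) = 10.5 m/s
4–7 s: ½(12 + -10)(3) = 3 m/s
Δv = 12 m/s, so v(7) = -10 + (12) = 2 m/s.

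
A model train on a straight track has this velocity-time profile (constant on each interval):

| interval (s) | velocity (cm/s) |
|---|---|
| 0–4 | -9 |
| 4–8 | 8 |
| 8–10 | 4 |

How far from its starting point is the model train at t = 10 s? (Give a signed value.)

Displacement is the signed area under the v-t curve.
0–4 s: -9 × 4 = -36 cm
4–8 s: 8 × 4 = 32 cm
8–10 s: 4 × 2 = 8 cm
Net displacement = 4 cm

4 cm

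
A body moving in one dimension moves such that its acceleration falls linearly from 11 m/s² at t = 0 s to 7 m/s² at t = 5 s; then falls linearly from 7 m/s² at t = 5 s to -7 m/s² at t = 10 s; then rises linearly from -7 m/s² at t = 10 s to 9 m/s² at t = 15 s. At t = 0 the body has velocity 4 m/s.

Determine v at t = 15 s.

Δv equals the area under the a-t graph; then v = v₀ + Δv.
0–5 s: ½(11 + 7)(5) = 45 m/s
5–10 s: ½(7 + -7)(5) = 0 m/s
10–15 s: ½(-7 + 9)(5) = 5 m/s
Δv = 50 m/s, so v(15) = 4 + (50) = 54 m/s.

54 m/s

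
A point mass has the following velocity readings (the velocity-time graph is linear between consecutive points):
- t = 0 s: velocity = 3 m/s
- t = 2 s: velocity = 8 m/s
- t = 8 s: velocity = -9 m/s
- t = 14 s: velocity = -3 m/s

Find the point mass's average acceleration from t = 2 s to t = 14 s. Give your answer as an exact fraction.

Average acceleration = Δv/Δt = (-3 − 8)/(14 − 2) = -11/12 m/s².

-11/12 m/s²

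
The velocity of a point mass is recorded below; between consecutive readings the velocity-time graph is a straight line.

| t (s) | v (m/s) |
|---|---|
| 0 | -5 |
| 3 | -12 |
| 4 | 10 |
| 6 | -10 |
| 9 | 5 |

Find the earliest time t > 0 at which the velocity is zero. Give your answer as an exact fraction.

t = 39/11 s

v changes sign on 3–4 s (from -12 to 10); the graph is linear there, so v = 0 at t = 3 + (12)·(4 − 3)/(10 − -12) = 39/11 s.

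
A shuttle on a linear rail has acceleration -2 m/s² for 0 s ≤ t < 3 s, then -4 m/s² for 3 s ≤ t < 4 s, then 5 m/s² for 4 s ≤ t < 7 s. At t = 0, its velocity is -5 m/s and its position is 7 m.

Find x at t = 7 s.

-52.5 m

On each constant-a segment, Δv = aΔt and Δx = v₀Δt + ½aΔt²; chain segment to segment.
0–3 s: v starts -5 m/s; Δx = -5·3 + ½·-2·3² = -24 m; v ends -11 m/s.
3–4 s: v starts -11 m/s; Δx = -11·1 + ½·-4·1² = -13 m; v ends -15 m/s.
4–7 s: v starts -15 m/s; Δx = -15·3 + ½·5·3² = -22.5 m; v ends 0 m/s.
x(7) = 7 + Σ Δx = -52.5 m.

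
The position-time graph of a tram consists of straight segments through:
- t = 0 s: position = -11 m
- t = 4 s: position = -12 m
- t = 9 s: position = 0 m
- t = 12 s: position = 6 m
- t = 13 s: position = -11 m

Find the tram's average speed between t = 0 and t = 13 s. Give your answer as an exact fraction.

Average speed = (total path length)/(elapsed time); on a piecewise-linear x-t graph the path length is Σ|Δx|.
0–4 s: |Δx| = |-12 − -11| = 1 m
4–9 s: |Δx| = |0 − -12| = 12 m
9–12 s: |Δx| = |6 − 0| = 6 m
12–13 s: |Δx| = |-11 − 6| = 17 m
Total path = 36 m; average speed = 36/13 = 36/13 m/s.

36/13 m/s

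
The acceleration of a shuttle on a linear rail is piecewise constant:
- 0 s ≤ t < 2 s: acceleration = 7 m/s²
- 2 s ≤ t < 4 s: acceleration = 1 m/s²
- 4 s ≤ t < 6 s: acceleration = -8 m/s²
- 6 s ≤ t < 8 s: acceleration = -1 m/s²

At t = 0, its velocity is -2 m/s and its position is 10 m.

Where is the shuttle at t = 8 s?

52 m

On each constant-a segment, Δv = aΔt and Δx = v₀Δt + ½aΔt²; chain segment to segment.
0–2 s: v starts -2 m/s; Δx = -2·2 + ½·7·2² = 10 m; v ends 12 m/s.
2–4 s: v starts 12 m/s; Δx = 12·2 + ½·1·2² = 26 m; v ends 14 m/s.
4–6 s: v starts 14 m/s; Δx = 14·2 + ½·-8·2² = 12 m; v ends -2 m/s.
6–8 s: v starts -2 m/s; Δx = -2·2 + ½·-1·2² = -6 m; v ends -4 m/s.
x(8) = 10 + Σ Δx = 52 m.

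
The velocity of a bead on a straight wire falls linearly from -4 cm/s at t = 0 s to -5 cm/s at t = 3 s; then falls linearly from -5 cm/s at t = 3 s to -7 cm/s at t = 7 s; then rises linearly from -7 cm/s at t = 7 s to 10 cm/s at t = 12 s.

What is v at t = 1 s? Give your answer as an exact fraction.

On 0–3 s the graph is linear from -4 to -5 cm/s: v(1) = -4 + (-5 − -4)·(1 − 0)/(3 − 0) = -13/3 cm/s.

-13/3 cm/s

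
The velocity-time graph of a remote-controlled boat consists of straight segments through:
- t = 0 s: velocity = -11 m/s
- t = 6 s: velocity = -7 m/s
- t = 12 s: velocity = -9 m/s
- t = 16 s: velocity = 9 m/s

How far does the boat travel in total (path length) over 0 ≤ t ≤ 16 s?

Total distance travelled is ∫|v| dt — sum the magnitudes of each area piece.
0–6 s: |½(-11 + -7)(6)| = 54 m
6–12 s: |½(-7 + -9)(6)| = 48 m
12–16 s: v = 0 at t = 14 s; triangle areas 9 + 9 = 18 m
Total distance = 120 m

120 m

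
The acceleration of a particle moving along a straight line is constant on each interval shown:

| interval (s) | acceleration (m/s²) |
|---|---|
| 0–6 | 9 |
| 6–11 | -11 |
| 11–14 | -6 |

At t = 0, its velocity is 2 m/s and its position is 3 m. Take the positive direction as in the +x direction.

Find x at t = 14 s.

295.5 m

On each constant-a segment, Δv = aΔt and Δx = v₀Δt + ½aΔt²; chain segment to segment.
0–6 s: v starts 2 m/s; Δx = 2·6 + ½·9·6² = 174 m; v ends 56 m/s.
6–11 s: v starts 56 m/s; Δx = 56·5 + ½·-11·5² = 142.5 m; v ends 1 m/s.
11–14 s: v starts 1 m/s; Δx = 1·3 + ½·-6·3² = -24 m; v ends -17 m/s.
x(14) = 3 + Σ Δx = 295.5 m.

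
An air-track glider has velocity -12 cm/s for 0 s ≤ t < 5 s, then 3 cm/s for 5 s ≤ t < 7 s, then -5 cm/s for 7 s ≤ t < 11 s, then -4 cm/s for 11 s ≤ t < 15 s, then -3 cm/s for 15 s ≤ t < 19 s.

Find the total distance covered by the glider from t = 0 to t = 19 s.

114 cm

Total distance travelled is ∫|v| dt — sum the magnitudes of each area piece.
0–5 s: |-12| × 5 = 60 cm
5–7 s: |3| × 2 = 6 cm
7–11 s: |-5| × 4 = 20 cm
11–15 s: |-4| × 4 = 16 cm
15–19 s: |-3| × 4 = 12 cm
Total distance = 114 cm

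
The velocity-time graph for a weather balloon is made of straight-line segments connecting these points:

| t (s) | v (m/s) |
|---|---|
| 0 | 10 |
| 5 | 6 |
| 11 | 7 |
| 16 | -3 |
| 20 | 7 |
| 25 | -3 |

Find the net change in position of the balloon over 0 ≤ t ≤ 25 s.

107 m

Net displacement equals the area under the velocity-time graph (areas below the axis count negative).
0–5 s: ½(10 + 6)(5) = 40 m
5–11 s: ½(6 + 7)(6) = 39 m
11–16 s: ½(7 + -3)(5) = 10 m
16–20 s: ½(-3 + 7)(4) = 8 m
20–25 s: ½(7 + -3)(5) = 10 m
Net displacement = 107 m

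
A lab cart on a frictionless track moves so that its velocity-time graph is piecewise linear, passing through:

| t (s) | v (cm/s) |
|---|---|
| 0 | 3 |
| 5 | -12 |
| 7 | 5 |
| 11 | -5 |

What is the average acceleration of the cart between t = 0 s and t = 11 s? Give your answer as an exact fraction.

Average acceleration = Δv/Δt = (-5 − 3)/(11 − 0) = -8/11 cm/s².

-8/11 cm/s²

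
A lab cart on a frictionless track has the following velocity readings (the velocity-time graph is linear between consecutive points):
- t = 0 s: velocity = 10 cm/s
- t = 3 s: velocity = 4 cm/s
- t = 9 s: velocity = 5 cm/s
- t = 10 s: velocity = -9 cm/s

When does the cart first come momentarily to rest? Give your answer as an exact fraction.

t = 131/14 s

v changes sign on 9–10 s (from 5 to -9); the graph is linear there, so v = 0 at t = 9 + (-5)·(10 − 9)/(-9 − 5) = 131/14 s.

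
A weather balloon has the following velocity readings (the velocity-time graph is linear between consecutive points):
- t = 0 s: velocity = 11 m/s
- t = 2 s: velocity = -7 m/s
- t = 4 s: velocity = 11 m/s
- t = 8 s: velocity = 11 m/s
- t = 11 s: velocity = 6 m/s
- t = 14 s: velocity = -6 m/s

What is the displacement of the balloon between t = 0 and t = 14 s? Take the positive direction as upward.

Displacement is the signed area under the v-t curve.
0–2 s: ½(11 + -7)(2) = 4 m
2–4 s: ½(-7 + 11)(2) = 4 m
4–8 s: 11 × 4 = 44 m
8–11 s: ½(11 + 6)(3) = 25.5 m
11–14 s: ½(6 + -6)(3) = 0 m
Net displacement = 77.5 m

77.5 m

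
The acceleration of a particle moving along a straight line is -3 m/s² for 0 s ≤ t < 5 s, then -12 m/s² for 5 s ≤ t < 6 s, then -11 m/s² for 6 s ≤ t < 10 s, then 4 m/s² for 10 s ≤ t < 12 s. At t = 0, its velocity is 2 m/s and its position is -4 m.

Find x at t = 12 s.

On each constant-a segment, Δv = aΔt and Δx = v₀Δt + ½aΔt²; chain segment to segment.
0–5 s: v starts 2 m/s; Δx = 2·5 + ½·-3·5² = -27.5 m; v ends -13 m/s.
5–6 s: v starts -13 m/s; Δx = -13·1 + ½·-12·1² = -19 m; v ends -25 m/s.
6–10 s: v starts -25 m/s; Δx = -25·4 + ½·-11·4² = -188 m; v ends -69 m/s.
10–12 s: v starts -69 m/s; Δx = -69·2 + ½·4·2² = -130 m; v ends -61 m/s.
x(12) = -4 + Σ Δx = -368.5 m.

-368.5 m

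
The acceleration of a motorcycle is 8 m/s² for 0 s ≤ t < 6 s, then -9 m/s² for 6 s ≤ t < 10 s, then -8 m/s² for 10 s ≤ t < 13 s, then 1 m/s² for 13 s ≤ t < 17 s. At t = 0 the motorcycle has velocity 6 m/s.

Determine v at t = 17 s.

Δv equals the area under the a-t graph; then v = v₀ + Δv.
0–6 s: 8 × 6 = 48 m/s
6–10 s: -9 × 4 = -36 m/s
10–13 s: -8 × 3 = -24 m/s
13–17 s: 1 × 4 = 4 m/s
Δv = -8 m/s, so v(17) = 6 + (-8) = -2 m/s.

-2 m/s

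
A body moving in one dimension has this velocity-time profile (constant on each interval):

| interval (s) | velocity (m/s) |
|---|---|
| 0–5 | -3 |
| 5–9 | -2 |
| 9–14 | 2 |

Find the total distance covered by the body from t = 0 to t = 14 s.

33 m

Total distance travelled is ∫|v| dt — sum the magnitudes of each area piece.
0–5 s: |-3| × 5 = 15 m
5–9 s: |-2| × 4 = 8 m
9–14 s: |2| × 5 = 10 m
Total distance = 33 m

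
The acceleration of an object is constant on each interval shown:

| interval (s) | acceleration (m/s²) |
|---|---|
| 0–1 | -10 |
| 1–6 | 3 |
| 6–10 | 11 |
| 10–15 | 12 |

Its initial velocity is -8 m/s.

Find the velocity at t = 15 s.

101 m/s

Δv equals the area under the a-t graph; then v = v₀ + Δv.
0–1 s: -10 × 1 = -10 m/s
1–6 s: 3 × 5 = 15 m/s
6–10 s: 11 × 4 = 44 m/s
10–15 s: 12 × 5 = 60 m/s
Δv = 109 m/s, so v(15) = -8 + (109) = 101 m/s.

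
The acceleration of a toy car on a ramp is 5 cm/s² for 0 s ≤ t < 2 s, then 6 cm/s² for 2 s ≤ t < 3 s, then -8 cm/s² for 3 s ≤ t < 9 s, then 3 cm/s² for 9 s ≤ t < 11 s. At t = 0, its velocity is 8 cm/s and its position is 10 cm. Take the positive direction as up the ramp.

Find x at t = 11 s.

15 cm

On each constant-a segment, Δv = aΔt and Δx = v₀Δt + ½aΔt²; chain segment to segment.
0–2 s: v starts 8 cm/s; Δx = 8·2 + ½·5·2² = 26 cm; v ends 18 cm/s.
2–3 s: v starts 18 cm/s; Δx = 18·1 + ½·6·1² = 21 cm; v ends 24 cm/s.
3–9 s: v starts 24 cm/s; Δx = 24·6 + ½·-8·6² = 0 cm; v ends -24 cm/s.
9–11 s: v starts -24 cm/s; Δx = -24·2 + ½·3·2² = -42 cm; v ends -18 cm/s.
x(11) = 10 + Σ Δx = 15 cm.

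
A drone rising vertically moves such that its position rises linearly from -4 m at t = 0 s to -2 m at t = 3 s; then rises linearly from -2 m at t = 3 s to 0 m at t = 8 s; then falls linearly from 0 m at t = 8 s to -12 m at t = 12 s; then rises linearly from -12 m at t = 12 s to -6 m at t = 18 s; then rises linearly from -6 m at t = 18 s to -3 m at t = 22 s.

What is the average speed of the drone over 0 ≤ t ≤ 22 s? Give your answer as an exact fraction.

25/22 m/s

Average speed = (total path length)/(elapsed time); on a piecewise-linear x-t graph the path length is Σ|Δx|.
0–3 s: |Δx| = |-2 − -4| = 2 m
3–8 s: |Δx| = |0 − -2| = 2 m
8–12 s: |Δx| = |-12 − 0| = 12 m
12–18 s: |Δx| = |-6 − -12| = 6 m
18–22 s: |Δx| = |-3 − -6| = 3 m
Total path = 25 m; average speed = 25/22 = 25/22 m/s.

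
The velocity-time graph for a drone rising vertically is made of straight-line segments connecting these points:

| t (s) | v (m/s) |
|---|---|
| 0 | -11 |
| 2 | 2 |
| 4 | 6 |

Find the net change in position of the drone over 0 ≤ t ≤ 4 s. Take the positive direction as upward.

Displacement is the signed area under the v-t curve.
0–2 s: ½(-11 + 2)(2) = -9 m
2–4 s: ½(2 + 6)(2) = 8 m
Net displacement = -1 m

-1 m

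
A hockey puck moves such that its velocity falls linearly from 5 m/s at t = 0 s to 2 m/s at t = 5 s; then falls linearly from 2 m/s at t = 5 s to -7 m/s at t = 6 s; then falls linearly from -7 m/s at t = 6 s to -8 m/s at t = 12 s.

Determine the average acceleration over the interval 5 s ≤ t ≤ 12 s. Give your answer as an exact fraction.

-10/7 m/s²

Average acceleration = Δv/Δt = (-8 − 2)/(12 − 5) = -10/7 m/s².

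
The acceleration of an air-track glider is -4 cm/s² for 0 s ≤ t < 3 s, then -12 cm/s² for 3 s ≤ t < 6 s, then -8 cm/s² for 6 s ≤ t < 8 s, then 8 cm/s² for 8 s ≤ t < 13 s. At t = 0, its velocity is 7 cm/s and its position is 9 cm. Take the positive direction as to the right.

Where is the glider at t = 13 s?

-340 cm

On each constant-a segment, Δv = aΔt and Δx = v₀Δt + ½aΔt²; chain segment to segment.
0–3 s: v starts 7 cm/s; Δx = 7·3 + ½·-4·3² = 3 cm; v ends -5 cm/s.
3–6 s: v starts -5 cm/s; Δx = -5·3 + ½·-12·3² = -69 cm; v ends -41 cm/s.
6–8 s: v starts -41 cm/s; Δx = -41·2 + ½·-8·2² = -98 cm; v ends -57 cm/s.
8–13 s: v starts -57 cm/s; Δx = -57·5 + ½·8·5² = -185 cm; v ends -17 cm/s.
x(13) = 9 + Σ Δx = -340 cm.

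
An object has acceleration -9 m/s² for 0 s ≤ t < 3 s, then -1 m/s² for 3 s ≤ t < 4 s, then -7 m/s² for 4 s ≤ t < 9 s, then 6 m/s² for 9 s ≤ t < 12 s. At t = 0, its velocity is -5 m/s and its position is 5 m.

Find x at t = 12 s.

-512.5 m

On each constant-a segment, Δv = aΔt and Δx = v₀Δt + ½aΔt²; chain segment to segment.
0–3 s: v starts -5 m/s; Δx = -5·3 + ½·-9·3² = -55.5 m; v ends -32 m/s.
3–4 s: v starts -32 m/s; Δx = -32·1 + ½·-1·1² = -32.5 m; v ends -33 m/s.
4–9 s: v starts -33 m/s; Δx = -33·5 + ½·-7·5² = -252.5 m; v ends -68 m/s.
9–12 s: v starts -68 m/s; Δx = -68·3 + ½·6·3² = -177 m; v ends -50 m/s.
x(12) = 5 + Σ Δx = -512.5 m.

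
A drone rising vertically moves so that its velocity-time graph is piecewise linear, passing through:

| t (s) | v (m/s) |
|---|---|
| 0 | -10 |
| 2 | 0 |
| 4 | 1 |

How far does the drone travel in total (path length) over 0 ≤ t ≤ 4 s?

11 m

Total distance travelled is ∫|v| dt — sum the magnitudes of each area piece.
0–2 s: |½(-10 + 0)(2)| = 10 m
2–4 s: |½(0 + 1)(2)| = 1 m
Total distance = 11 m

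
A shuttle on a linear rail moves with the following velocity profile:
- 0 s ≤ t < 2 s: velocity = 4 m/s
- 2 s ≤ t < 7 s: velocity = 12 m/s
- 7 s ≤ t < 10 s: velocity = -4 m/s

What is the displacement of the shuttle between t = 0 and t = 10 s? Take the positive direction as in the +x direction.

Displacement is the signed area under the v-t curve.
0–2 s: 4 × 2 = 8 m
2–7 s: 12 × 5 = 60 m
7–10 s: -4 × 3 = -12 m
Net displacement = 56 m

56 m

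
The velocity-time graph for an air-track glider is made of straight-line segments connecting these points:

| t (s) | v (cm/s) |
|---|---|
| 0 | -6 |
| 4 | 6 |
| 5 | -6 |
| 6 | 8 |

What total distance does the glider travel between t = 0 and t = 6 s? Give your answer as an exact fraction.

Distance (not displacement) is the total path length: add the absolute areas under v-t.
0–4 s: v = 0 at t = 2 s; triangle areas 6 + 6 = 12 cm
4–5 s: v = 0 at t = 4.5 s; triangle areas 1.5 + 1.5 = 3 cm
5–6 s: v = 0 at t = 38/7 s; triangle areas 9/7 + 16/7 = 25/7 cm
Total distance = 130/7 cm

130/7 cm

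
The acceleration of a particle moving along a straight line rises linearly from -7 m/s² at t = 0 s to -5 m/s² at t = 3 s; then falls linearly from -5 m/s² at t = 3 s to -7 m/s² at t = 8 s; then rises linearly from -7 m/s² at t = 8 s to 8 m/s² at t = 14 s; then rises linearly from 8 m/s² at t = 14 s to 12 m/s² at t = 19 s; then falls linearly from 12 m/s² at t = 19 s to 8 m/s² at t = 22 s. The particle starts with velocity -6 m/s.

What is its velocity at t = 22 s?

29 m/s

Δv equals the area under the a-t graph; then v = v₀ + Δv.
0–3 s: ½(-7 + -5)(3) = -18 m/s
3–8 s: ½(-5 + -7)(5) = -30 m/s
8–14 s: ½(-7 + 8)(6) = 3 m/s
14–19 s: ½(8 + 12)(5) = 50 m/s
19–22 s: ½(12 + 8)(3) = 30 m/s
Δv = 35 m/s, so v(22) = -6 + (35) = 29 m/s.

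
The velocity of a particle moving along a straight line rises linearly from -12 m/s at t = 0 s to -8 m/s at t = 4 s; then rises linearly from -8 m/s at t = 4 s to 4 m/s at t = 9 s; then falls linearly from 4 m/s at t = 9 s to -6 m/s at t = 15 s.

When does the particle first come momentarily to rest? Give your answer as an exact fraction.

t = 22/3 s

v changes sign on 4–9 s (from -8 to 4); the graph is linear there, so v = 0 at t = 4 + (8)·(9 − 4)/(4 − -8) = 22/3 s.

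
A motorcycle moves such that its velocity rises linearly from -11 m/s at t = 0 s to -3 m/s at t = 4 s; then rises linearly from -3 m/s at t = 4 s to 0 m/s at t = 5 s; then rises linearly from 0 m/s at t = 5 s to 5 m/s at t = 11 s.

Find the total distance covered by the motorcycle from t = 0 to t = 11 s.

44.5 m

Distance (not displacement) is the total path length: add the absolute areas under v-t.
0–4 s: |½(-11 + -3)(4)| = 28 m
4–5 s: |½(-3 + 0)(1)| = 1.5 m
5–11 s: |½(0 + 5)(6)| = 15 m
Total distance = 44.5 m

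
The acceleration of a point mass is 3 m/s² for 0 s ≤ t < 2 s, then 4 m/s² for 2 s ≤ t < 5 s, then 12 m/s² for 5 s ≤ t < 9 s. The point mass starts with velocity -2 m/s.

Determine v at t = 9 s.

64 m/s

Δv equals the area under the a-t graph; then v = v₀ + Δv.
0–2 s: 3 × 2 = 6 m/s
2–5 s: 4 × 3 = 12 m/s
5–9 s: 12 × 4 = 48 m/s
Δv = 66 m/s, so v(9) = -2 + (66) = 64 m/s.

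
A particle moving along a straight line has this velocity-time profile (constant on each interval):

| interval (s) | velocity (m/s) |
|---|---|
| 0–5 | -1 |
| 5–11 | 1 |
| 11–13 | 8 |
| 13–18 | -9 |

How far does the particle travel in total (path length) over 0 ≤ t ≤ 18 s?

72 m

Distance (not displacement) is the total path length: add the absolute areas under v-t.
0–5 s: |-1| × 5 = 5 m
5–11 s: |1| × 6 = 6 m
11–13 s: |8| × 2 = 16 m
13–18 s: |-9| × 5 = 45 m
Total distance = 72 m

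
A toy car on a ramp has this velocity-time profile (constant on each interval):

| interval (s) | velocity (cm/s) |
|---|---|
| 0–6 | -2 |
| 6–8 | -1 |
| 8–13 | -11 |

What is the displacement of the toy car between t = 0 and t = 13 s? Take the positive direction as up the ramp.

Displacement is the signed area under the v-t curve.
0–6 s: -2 × 6 = -12 cm
6–8 s: -1 × 2 = -2 cm
8–13 s: -11 × 5 = -55 cm
Net displacement = -69 cm

-69 cm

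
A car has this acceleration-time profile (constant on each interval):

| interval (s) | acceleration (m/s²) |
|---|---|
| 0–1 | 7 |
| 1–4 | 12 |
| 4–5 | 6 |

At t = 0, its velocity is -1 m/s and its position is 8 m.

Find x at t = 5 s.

On each constant-a segment, Δv = aΔt and Δx = v₀Δt + ½aΔt²; chain segment to segment.
0–1 s: v starts -1 m/s; Δx = -1·1 + ½·7·1² = 2.5 m; v ends 6 m/s.
1–4 s: v starts 6 m/s; Δx = 6·3 + ½·12·3² = 72 m; v ends 42 m/s.
4–5 s: v starts 42 m/s; Δx = 42·1 + ½·6·1² = 45 m; v ends 48 m/s.
x(5) = 8 + Σ Δx = 127.5 m.

127.5 m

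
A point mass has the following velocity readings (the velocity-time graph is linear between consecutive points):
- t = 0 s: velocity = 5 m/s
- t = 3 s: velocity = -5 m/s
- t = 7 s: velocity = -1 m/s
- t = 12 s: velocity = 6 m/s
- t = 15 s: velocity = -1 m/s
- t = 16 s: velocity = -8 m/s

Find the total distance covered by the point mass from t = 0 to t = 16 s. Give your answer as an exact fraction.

316/7 m

Total distance travelled is ∫|v| dt — sum the magnitudes of each area piece.
0–3 s: v = 0 at t = 1.5 s; triangle areas 3.75 + 3.75 = 7.5 m
3–7 s: |½(-5 + -1)(4)| = 12 m
7–12 s: v = 0 at t = 54/7 s; triangle areas 5/14 + 90/7 = 185/14 m
12–15 s: v = 0 at t = 102/7 s; triangle areas 54/7 + 3/14 = 111/14 m
15–16 s: |½(-1 + -8)(1)| = 4.5 m
Total distance = 316/7 m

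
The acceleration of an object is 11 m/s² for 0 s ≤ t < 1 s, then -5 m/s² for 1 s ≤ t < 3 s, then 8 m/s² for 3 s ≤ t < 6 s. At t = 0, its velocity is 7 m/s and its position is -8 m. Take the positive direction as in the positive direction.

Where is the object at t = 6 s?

On each constant-a segment, Δv = aΔt and Δx = v₀Δt + ½aΔt²; chain segment to segment.
0–1 s: v starts 7 m/s; Δx = 7·1 + ½·11·1² = 12.5 m; v ends 18 m/s.
1–3 s: v starts 18 m/s; Δx = 18·2 + ½·-5·2² = 26 m; v ends 8 m/s.
3–6 s: v starts 8 m/s; Δx = 8·3 + ½·8·3² = 60 m; v ends 32 m/s.
x(6) = -8 + Σ Δx = 90.5 m.

90.5 m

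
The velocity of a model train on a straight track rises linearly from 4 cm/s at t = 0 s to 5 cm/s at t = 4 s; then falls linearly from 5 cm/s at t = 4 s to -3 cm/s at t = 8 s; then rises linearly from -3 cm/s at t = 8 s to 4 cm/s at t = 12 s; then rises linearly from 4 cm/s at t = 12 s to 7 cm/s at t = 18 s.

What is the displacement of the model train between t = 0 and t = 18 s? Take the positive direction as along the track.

57 cm

Displacement is the signed area under the v-t curve.
0–4 s: ½(4 + 5)(4) = 18 cm
4–8 s: ½(5 + -3)(4) = 4 cm
8–12 s: ½(-3 + 4)(4) = 2 cm
12–18 s: ½(4 + 7)(6) = 33 cm
Net displacement = 57 cm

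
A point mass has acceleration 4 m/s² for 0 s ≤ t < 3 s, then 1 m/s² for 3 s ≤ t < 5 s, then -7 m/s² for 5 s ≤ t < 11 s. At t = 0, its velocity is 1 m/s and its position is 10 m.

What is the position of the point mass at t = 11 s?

23 m

On each constant-a segment, Δv = aΔt and Δx = v₀Δt + ½aΔt²; chain segment to segment.
0–3 s: v starts 1 m/s; Δx = 1·3 + ½·4·3² = 21 m; v ends 13 m/s.
3–5 s: v starts 13 m/s; Δx = 13·2 + ½·1·2² = 28 m; v ends 15 m/s.
5–11 s: v starts 15 m/s; Δx = 15·6 + ½·-7·6² = -36 m; v ends -27 m/s.
x(11) = 10 + Σ Δx = 23 m.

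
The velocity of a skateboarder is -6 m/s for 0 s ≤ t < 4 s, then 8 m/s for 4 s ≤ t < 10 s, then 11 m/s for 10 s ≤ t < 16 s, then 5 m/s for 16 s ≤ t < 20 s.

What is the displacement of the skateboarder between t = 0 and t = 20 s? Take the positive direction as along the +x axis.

110 m

Displacement is the signed area under the v-t curve.
0–4 s: -6 × 4 = -24 m
4–10 s: 8 × 6 = 48 m
10–16 s: 11 × 6 = 66 m
16–20 s: 5 × 4 = 20 m
Net displacement = 110 m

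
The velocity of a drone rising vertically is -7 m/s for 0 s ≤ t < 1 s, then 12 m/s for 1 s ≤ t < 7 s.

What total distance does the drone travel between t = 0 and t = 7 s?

Distance (not displacement) is the total path length: add the absolute areas under v-t.
0–1 s: |-7| × 1 = 7 m
1–7 s: |12| × 6 = 72 m
Total distance = 79 m

79 m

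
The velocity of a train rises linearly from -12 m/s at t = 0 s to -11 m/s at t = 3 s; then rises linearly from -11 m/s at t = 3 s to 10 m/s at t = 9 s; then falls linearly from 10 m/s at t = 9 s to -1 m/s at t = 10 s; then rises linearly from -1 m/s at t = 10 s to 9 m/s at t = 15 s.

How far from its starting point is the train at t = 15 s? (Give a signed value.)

Net displacement equals the area under the velocity-time graph (areas below the axis count negative).
0–3 s: ½(-12 + -11)(3) = -34.5 m
3–9 s: ½(-11 + 10)(6) = -3 m
9–10 s: ½(10 + -1)(1) = 4.5 m
10–15 s: ½(-1 + 9)(5) = 20 m
Net displacement = -13 m

-13 m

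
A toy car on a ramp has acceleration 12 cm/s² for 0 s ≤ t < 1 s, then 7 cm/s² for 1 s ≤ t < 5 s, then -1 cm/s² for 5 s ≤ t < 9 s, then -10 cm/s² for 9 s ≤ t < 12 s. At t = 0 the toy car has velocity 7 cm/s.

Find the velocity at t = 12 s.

Δv equals the area under the a-t graph; then v = v₀ + Δv.
0–1 s: 12 × 1 = 12 cm/s
1–5 s: 7 × 4 = 28 cm/s
5–9 s: -1 × 4 = -4 cm/s
9–12 s: -10 × 3 = -30 cm/s
Δv = 6 cm/s, so v(12) = 7 + (6) = 13 cm/s.

13 cm/s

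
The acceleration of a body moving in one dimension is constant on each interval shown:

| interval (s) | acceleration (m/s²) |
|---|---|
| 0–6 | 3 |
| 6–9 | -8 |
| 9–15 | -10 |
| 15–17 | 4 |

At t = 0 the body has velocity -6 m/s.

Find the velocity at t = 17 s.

Δv equals the area under the a-t graph; then v = v₀ + Δv.
0–6 s: 3 × 6 = 18 m/s
6–9 s: -8 × 3 = -24 m/s
9–15 s: -10 × 6 = -60 m/s
15–17 s: 4 × 2 = 8 m/s
Δv = -58 m/s, so v(17) = -6 + (-58) = -64 m/s.

-64 m/s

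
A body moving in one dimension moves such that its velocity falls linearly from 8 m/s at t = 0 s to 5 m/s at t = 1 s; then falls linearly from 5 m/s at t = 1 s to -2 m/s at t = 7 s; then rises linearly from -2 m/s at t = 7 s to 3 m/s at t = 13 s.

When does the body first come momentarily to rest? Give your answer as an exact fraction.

v changes sign on 1–7 s (from 5 to -2); the graph is linear there, so v = 0 at t = 1 + (-5)·(7 − 1)/(-2 − 5) = 37/7 s.

t = 37/7 s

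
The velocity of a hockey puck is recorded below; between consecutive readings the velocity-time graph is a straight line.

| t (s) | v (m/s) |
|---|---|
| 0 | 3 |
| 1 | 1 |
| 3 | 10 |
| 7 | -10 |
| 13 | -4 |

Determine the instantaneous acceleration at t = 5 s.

Acceleration is the slope of the v-t graph on 3–7 s: (-10 − 10)/(7 − 3) = -5 m/s².

-5 m/s²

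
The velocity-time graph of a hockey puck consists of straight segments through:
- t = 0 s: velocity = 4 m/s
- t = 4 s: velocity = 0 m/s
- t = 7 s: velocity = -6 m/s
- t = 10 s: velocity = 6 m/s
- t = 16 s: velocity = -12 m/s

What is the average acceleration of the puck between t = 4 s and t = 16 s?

-1 m/s²

Average acceleration = Δv/Δt = (-12 − 0)/(16 − 4) = -1 m/s².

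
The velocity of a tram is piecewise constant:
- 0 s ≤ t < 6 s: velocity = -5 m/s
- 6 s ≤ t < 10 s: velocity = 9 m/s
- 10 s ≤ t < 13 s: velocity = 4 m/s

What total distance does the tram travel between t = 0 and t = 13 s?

78 m

Distance (not displacement) is the total path length: add the absolute areas under v-t.
0–6 s: |-5| × 6 = 30 m
6–10 s: |9| × 4 = 36 m
10–13 s: |4| × 3 = 12 m
Total distance = 78 m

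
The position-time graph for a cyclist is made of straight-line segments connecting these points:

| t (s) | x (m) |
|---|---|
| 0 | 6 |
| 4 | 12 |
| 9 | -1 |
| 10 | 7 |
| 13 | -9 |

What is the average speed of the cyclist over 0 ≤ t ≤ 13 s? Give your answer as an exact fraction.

Average speed = (total path length)/(elapsed time); on a piecewise-linear x-t graph the path length is Σ|Δx|.
0–4 s: |Δx| = |12 − 6| = 6 m
4–9 s: |Δx| = |-1 − 12| = 13 m
9–10 s: |Δx| = |7 − -1| = 8 m
10–13 s: |Δx| = |-9 − 7| = 16 m
Total path = 43 m; average speed = 43/13 = 43/13 m/s.

43/13 m/s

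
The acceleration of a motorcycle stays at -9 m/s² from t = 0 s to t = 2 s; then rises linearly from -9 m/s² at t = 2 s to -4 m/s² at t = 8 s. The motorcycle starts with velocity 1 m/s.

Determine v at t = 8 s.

-56 m/s

Δv equals the area under the a-t graph; then v = v₀ + Δv.
0–2 s: -9 × 2 = -18 m/s
2–8 s: ½(-9 + -4)(6) = -39 m/s
Δv = -57 m/s, so v(8) = 1 + (-57) = -56 m/s.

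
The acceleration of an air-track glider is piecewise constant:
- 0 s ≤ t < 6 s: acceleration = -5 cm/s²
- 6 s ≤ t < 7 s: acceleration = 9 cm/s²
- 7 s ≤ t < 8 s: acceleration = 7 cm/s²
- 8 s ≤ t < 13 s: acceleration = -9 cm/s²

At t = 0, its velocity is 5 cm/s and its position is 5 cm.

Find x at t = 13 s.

On each constant-a segment, Δv = aΔt and Δx = v₀Δt + ½aΔt²; chain segment to segment.
0–6 s: v starts 5 cm/s; Δx = 5·6 + ½·-5·6² = -60 cm; v ends -25 cm/s.
6–7 s: v starts -25 cm/s; Δx = -25·1 + ½·9·1² = -20.5 cm; v ends -16 cm/s.
7–8 s: v starts -16 cm/s; Δx = -16·1 + ½·7·1² = -12.5 cm; v ends -9 cm/s.
8–13 s: v starts -9 cm/s; Δx = -9·5 + ½·-9·5² = -157.5 cm; v ends -54 cm/s.
x(13) = 5 + Σ Δx = -245.5 cm.

-245.5 cm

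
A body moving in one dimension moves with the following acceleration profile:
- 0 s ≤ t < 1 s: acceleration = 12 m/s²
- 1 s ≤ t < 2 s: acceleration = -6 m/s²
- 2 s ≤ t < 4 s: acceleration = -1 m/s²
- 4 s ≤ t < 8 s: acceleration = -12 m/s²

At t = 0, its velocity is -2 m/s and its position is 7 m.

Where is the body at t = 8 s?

-64 m

On each constant-a segment, Δv = aΔt and Δx = v₀Δt + ½aΔt²; chain segment to segment.
0–1 s: v starts -2 m/s; Δx = -2·1 + ½·12·1² = 4 m; v ends 10 m/s.
1–2 s: v starts 10 m/s; Δx = 10·1 + ½·-6·1² = 7 m; v ends 4 m/s.
2–4 s: v starts 4 m/s; Δx = 4·2 + ½·-1·2² = 6 m; v ends 2 m/s.
4–8 s: v starts 2 m/s; Δx = 2·4 + ½·-12·4² = -88 m; v ends -46 m/s.
x(8) = 7 + Σ Δx = -64 m.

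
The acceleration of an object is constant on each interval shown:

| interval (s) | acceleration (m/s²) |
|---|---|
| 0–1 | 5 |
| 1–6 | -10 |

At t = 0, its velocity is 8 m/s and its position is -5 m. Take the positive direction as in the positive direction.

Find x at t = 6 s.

On each constant-a segment, Δv = aΔt and Δx = v₀Δt + ½aΔt²; chain segment to segment.
0–1 s: v starts 8 m/s; Δx = 8·1 + ½·5·1² = 10.5 m; v ends 13 m/s.
1–6 s: v starts 13 m/s; Δx = 13·5 + ½·-10·5² = -60 m; v ends -37 m/s.
x(6) = -5 + Σ Δx = -54.5 m.

-54.5 m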